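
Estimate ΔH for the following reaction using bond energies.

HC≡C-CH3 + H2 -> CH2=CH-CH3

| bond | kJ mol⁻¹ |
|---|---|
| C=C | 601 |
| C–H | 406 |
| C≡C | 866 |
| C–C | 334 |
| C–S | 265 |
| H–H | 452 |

Bonds broken (reactants):
  C≡C: 1 × 866 = 866
  C–C: 1 × 334 = 334
  C–H: 4 × 406 = 1624
  H–H: 1 × 452 = 452
  Σ(broken) = 3276 kJ
Bonds formed (products):
  C–C: 1 × 334 = 334
  C–H: 6 × 406 = 2436
  C=C: 1 × 601 = 601
  Σ(formed) = 3371 kJ
ΔH = Σ(broken) − Σ(formed) = 3276 − 3371 = −95 kJ

ΔH ≈ −95 kJ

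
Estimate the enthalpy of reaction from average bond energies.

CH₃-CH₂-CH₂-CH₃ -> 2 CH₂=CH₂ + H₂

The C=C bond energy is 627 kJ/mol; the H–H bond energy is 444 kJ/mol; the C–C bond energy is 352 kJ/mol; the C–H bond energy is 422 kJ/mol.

ΔH ≈ +202 kJ

Bonds broken (reactants):
  C–C: 3 × 352 = 1056
  C–H: 10 × 422 = 4220
  Σ(broken) = 5276 kJ
Bonds formed (products):
  C–H: 8 × 422 = 3376
  C=C: 2 × 627 = 1254
  H–H: 1 × 444 = 444
  Σ(formed) = 5074 kJ
ΔH = Σ(broken) − Σ(formed) = 5276 − 5074 = +202 kJ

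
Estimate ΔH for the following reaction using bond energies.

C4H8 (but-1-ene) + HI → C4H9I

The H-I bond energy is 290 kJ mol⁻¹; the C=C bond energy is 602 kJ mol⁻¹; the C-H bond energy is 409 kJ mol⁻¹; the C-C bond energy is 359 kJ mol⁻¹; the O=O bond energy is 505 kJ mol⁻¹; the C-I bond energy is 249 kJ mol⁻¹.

ΔH ≈ −125 kJ

Bonds broken (reactants):
  C-C: 2 × 359 = 718
  C-H: 8 × 409 = 3272
  C=C: 1 × 602 = 602
  H-I: 1 × 290 = 290
  Σ(broken) = 4882 kJ
Bonds formed (products):
  C-C: 3 × 359 = 1077
  C-H: 9 × 409 = 3681
  C-I: 1 × 249 = 249
  Σ(formed) = 5007 kJ
ΔH = Σ(broken) − Σ(formed) = 4882 − 5007 = −125 kJ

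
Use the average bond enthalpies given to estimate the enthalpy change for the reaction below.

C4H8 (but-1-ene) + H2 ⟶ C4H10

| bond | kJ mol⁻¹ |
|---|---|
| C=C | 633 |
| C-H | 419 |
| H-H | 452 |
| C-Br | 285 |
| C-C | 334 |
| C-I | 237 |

ΔH ≈ −87 kJ

Bonds broken (reactants):
  C-C: 2 × 334 = 668
  C-H: 8 × 419 = 3352
  C=C: 1 × 633 = 633
  H-H: 1 × 452 = 452
  Σ(broken) = 5105 kJ
Bonds formed (products):
  C-C: 3 × 334 = 1002
  C-H: 10 × 419 = 4190
  Σ(formed) = 5192 kJ
ΔH = Σ(broken) − Σ(formed) = 5105 − 5192 = −87 kJ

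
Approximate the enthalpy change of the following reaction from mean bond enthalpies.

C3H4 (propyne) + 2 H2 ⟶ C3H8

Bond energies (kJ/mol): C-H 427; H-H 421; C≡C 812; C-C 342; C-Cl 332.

Bonds broken (reactants):
  C≡C: 1 × 812 = 812
  C-C: 1 × 342 = 342
  C-H: 4 × 427 = 1708
  H-H: 2 × 421 = 842
  Σ(broken) = 3704 kJ
Bonds formed (products):
  C-C: 2 × 342 = 684
  C-H: 8 × 427 = 3416
  Σ(formed) = 4100 kJ
ΔH = Σ(broken) − Σ(formed) = 3704 − 4100 = −396 kJ

ΔH ≈ −396 kJ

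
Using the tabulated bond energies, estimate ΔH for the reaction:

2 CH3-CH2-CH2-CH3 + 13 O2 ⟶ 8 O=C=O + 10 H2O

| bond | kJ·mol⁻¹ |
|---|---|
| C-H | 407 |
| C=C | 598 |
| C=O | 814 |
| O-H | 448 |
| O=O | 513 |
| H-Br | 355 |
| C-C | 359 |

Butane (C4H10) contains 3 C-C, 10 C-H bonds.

Bonds broken (reactants):
  C-C: 6 × 359 = 2154
  C-H: 20 × 407 = 8140
  O=O: 13 × 513 = 6669
  Σ(broken) = 16963 kJ
Bonds formed (products):
  C=O: 16 × 814 = 13024
  O-H: 20 × 448 = 8960
  Σ(formed) = 21984 kJ
ΔH = Σ(broken) − Σ(formed) = 16963 − 21984 = −5021 kJ

ΔH ≈ −5021 kJ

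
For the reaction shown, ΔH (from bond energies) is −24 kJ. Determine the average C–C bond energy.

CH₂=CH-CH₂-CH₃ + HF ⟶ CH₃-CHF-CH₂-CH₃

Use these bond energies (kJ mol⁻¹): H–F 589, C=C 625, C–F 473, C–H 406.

Let D be the C–C bond energy.
Σ(broken) = 2×D + 8×406 + 1×625 + 1×589 = 4462 + 2D
Σ(formed) = 3×D + 1×473 + 9×406 = 4127 + 3D
ΔH = Σ(broken) − Σ(formed) = (4462 + 2D) − (4127 + 3D) = +335 − D
Setting this equal to −24 kJ gives D = 359 kJ/mol.

D(C–C) ≈ 359 kJ/mol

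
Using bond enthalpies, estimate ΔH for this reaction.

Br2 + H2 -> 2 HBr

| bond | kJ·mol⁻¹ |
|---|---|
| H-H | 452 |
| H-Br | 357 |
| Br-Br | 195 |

Bonds broken (reactants):
  Br-Br: 1 × 195 = 195
  H-H: 1 × 452 = 452
  Σ(broken) = 647 kJ
Bonds formed (products):
  H-Br: 2 × 357 = 714
  Σ(formed) = 714 kJ
ΔH = Σ(broken) − Σ(formed) = 647 − 714 = −67 kJ

ΔH ≈ −67 kJ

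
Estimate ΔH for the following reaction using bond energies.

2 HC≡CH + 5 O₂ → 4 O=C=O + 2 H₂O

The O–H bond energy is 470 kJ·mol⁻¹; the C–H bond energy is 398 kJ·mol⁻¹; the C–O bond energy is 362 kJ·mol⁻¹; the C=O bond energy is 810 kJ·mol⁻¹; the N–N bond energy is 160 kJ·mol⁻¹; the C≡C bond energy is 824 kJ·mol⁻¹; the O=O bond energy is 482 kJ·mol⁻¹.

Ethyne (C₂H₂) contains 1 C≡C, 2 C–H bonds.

ΔH ≈ −2710 kJ

Bonds broken (reactants):
  C≡C: 2 × 824 = 1648
  C–H: 4 × 398 = 1592
  O=O: 5 × 482 = 2410
  Σ(broken) = 5650 kJ
Bonds formed (products):
  C=O: 8 × 810 = 6480
  O–H: 4 × 470 = 1880
  Σ(formed) = 8360 kJ
ΔH = Σ(broken) − Σ(formed) = 5650 − 8360 = −2710 kJ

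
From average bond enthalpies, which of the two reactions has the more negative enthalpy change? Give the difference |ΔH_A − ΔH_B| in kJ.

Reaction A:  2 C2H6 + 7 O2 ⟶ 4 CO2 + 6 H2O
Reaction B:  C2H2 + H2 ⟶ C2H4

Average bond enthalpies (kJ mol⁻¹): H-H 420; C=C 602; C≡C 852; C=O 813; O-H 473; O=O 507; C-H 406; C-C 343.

Reaction A:
  Bonds broken (reactants):
    C-C: 2 × 343 = 686
    C-H: 12 × 406 = 4872
    O=O: 7 × 507 = 3549
    Σ(broken) = 9107 kJ
  Bonds formed (products):
    C=O: 8 × 813 = 6504
    O-H: 12 × 473 = 5676
    Σ(formed) = 12180 kJ
  ΔH_A = 9107 − 12180 = −3073 kJ
Reaction B:
  Bonds broken (reactants):
    C≡C: 1 × 852 = 852
    C-H: 2 × 406 = 812
    H-H: 1 × 420 = 420
    Σ(broken) = 2084 kJ
  Bonds formed (products):
    C-H: 4 × 406 = 1624
    C=C: 1 × 602 = 602
    Σ(formed) = 2226 kJ
  ΔH_B = 2084 − 2226 = −142 kJ
ΔH_A − ΔH_B = −2931 kJ, so reaction A has the more negative ΔH; |ΔH_A − ΔH_B| = 2931 kJ.

Reaction A, by 2931 kJ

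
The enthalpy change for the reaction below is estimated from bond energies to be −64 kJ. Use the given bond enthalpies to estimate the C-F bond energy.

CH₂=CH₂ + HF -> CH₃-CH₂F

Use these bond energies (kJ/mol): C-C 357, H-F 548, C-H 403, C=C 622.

D(C-F) ≈ 474 kJ/mol

Let D be the C-F bond energy.
Σ(broken) = 4×403 + 1×622 + 1×548 = 2782
Σ(formed) = 1×357 + 1×D + 5×403 = 2372 + D
ΔH = Σ(broken) − Σ(formed) = (2782) − (2372 + D) = +410 − D
Setting this equal to −64 kJ gives D = 474 kJ/mol.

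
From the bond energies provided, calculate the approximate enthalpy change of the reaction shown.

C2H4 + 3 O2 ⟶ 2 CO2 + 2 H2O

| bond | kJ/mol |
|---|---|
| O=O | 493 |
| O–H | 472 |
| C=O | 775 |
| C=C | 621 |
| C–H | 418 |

Bonds broken (reactants):
  C–H: 4 × 418 = 1672
  C=C: 1 × 621 = 621
  O=O: 3 × 493 = 1479
  Σ(broken) = 3772 kJ
Bonds formed (products):
  C=O: 4 × 775 = 3100
  O–H: 4 × 472 = 1888
  Σ(formed) = 4988 kJ
ΔH = Σ(broken) − Σ(formed) = 3772 − 4988 = −1216 kJ

ΔH ≈ −1216 kJ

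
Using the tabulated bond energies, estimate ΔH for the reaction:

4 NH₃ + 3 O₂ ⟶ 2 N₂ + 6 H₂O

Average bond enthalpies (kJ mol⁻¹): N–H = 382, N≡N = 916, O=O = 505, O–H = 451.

Bonds broken (reactants):
  N–H: 12 × 382 = 4584
  O=O: 3 × 505 = 1515
  Σ(broken) = 6099 kJ
Bonds formed (products):
  N≡N: 2 × 916 = 1832
  O–H: 12 × 451 = 5412
  Σ(formed) = 7244 kJ
ΔH = Σ(broken) − Σ(formed) = 6099 − 7244 = −1145 kJ

ΔH ≈ −1145 kJ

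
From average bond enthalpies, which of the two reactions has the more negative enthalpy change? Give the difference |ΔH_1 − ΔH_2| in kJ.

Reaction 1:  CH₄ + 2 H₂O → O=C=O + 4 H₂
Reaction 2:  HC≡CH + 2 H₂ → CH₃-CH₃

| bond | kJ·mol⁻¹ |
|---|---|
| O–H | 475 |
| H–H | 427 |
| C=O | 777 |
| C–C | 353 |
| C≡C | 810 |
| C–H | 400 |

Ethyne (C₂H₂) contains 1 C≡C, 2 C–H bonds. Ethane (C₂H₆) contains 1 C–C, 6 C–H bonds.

Reaction 1:
  Bonds broken (reactants):
    C–H: 4 × 400 = 1600
    O–H: 4 × 475 = 1900
    Σ(broken) = 3500 kJ
  Bonds formed (products):
    C=O: 2 × 777 = 1554
    H–H: 4 × 427 = 1708
    Σ(formed) = 3262 kJ
  ΔH_1 = 3500 − 3262 = +238 kJ
Reaction 2:
  Bonds broken (reactants):
    C≡C: 1 × 810 = 810
    C–H: 2 × 400 = 800
    H–H: 2 × 427 = 854
    Σ(broken) = 2464 kJ
  Bonds formed (products):
    C–C: 1 × 353 = 353
    C–H: 6 × 400 = 2400
    Σ(formed) = 2753 kJ
  ΔH_2 = 2464 − 2753 = −289 kJ
ΔH_1 − ΔH_2 = +527 kJ, so reaction 2 has the more negative ΔH; |ΔH_1 − ΔH_2| = 527 kJ.

Reaction 2, by 527 kJ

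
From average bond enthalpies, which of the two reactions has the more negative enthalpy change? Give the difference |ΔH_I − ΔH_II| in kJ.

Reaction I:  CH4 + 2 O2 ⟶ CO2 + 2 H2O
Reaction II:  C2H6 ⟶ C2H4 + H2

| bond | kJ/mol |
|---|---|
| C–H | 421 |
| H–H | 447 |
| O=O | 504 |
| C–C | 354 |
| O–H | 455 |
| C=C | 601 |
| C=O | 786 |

Reaction I, by 848 kJ

Reaction I:
  Bonds broken (reactants):
    C–H: 4 × 421 = 1684
    O=O: 2 × 504 = 1008
    Σ(broken) = 2692 kJ
  Bonds formed (products):
    C=O: 2 × 786 = 1572
    O–H: 4 × 455 = 1820
    Σ(formed) = 3392 kJ
  ΔH_I = 2692 − 3392 = −700 kJ
Reaction II:
  Bonds broken (reactants):
    C–C: 1 × 354 = 354
    C–H: 6 × 421 = 2526
    Σ(broken) = 2880 kJ
  Bonds formed (products):
    C–H: 4 × 421 = 1684
    C=C: 1 × 601 = 601
    H–H: 1 × 447 = 447
    Σ(formed) = 2732 kJ
  ΔH_II = 2880 − 2732 = +148 kJ
ΔH_I − ΔH_II = −848 kJ, so reaction I has the more negative ΔH; |ΔH_I − ΔH_II| = 848 kJ.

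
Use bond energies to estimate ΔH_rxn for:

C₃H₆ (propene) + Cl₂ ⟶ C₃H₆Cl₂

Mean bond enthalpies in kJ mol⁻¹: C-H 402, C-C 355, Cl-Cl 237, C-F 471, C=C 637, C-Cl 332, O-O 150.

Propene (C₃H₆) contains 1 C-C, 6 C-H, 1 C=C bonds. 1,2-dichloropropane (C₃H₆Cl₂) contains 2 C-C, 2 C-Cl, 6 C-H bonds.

ΔH ≈ −145 kJ

Bonds broken (reactants):
  C-C: 1 × 355 = 355
  C-H: 6 × 402 = 2412
  C=C: 1 × 637 = 637
  Cl-Cl: 1 × 237 = 237
  Σ(broken) = 3641 kJ
Bonds formed (products):
  C-C: 2 × 355 = 710
  C-Cl: 2 × 332 = 664
  C-H: 6 × 402 = 2412
  Σ(formed) = 3786 kJ
ΔH = Σ(broken) − Σ(formed) = 3641 − 3786 = −145 kJ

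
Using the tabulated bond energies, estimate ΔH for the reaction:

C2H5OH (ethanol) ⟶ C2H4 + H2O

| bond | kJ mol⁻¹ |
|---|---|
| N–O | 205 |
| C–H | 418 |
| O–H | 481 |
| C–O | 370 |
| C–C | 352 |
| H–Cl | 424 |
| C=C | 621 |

Bonds broken (reactants):
  C–C: 1 × 352 = 352
  C–H: 5 × 418 = 2090
  C–O: 1 × 370 = 370
  O–H: 1 × 481 = 481
  Σ(broken) = 3293 kJ
Bonds formed (products):
  C–H: 4 × 418 = 1672
  C=C: 1 × 621 = 621
  O–H: 2 × 481 = 962
  Σ(formed) = 3255 kJ
ΔH = Σ(broken) − Σ(formed) = 3293 − 3255 = +38 kJ

ΔH ≈ +38 kJ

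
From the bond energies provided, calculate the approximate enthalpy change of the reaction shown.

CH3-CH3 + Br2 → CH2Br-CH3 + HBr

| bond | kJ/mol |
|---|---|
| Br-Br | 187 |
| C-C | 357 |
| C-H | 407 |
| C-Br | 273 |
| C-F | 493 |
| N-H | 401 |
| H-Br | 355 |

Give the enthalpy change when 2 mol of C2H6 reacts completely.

ΔH = −68 kJ

Bonds broken (reactants):
  Br-Br: 1 × 187 = 187
  C-C: 1 × 357 = 357
  C-H: 6 × 407 = 2442
  Σ(broken) = 2986 kJ
Bonds formed (products):
  C-Br: 1 × 273 = 273
  C-C: 1 × 357 = 357
  C-H: 5 × 407 = 2035
  H-Br: 1 × 355 = 355
  Σ(formed) = 3020 kJ
ΔH = Σ(broken) − Σ(formed) = 2986 − 3020 = −34 kJ
For 2× the reaction as written: 2 × (−34) = −68 kJ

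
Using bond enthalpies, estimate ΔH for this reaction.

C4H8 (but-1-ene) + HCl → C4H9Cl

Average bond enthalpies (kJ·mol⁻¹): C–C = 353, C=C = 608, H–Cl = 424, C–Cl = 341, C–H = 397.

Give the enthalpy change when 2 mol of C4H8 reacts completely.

ΔH = −118 kJ

Bonds broken (reactants):
  C–C: 2 × 353 = 706
  C–H: 8 × 397 = 3176
  C=C: 1 × 608 = 608
  H–Cl: 1 × 424 = 424
  Σ(broken) = 4914 kJ
Bonds formed (products):
  C–C: 3 × 353 = 1059
  C–Cl: 1 × 341 = 341
  C–H: 9 × 397 = 3573
  Σ(formed) = 4973 kJ
ΔH = Σ(broken) − Σ(formed) = 4914 − 4973 = −59 kJ
For 2× the reaction as written: 2 × (−59) = −118 kJ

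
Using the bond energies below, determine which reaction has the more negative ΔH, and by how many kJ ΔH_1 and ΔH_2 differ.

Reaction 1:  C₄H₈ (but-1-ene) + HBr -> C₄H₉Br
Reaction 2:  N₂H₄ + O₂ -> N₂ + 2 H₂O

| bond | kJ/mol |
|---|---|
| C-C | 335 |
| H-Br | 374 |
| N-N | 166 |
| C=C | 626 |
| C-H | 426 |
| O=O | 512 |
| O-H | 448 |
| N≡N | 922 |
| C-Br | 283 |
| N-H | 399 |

Reaction 2, by 396 kJ

Reaction 1:
  Bonds broken (reactants):
    C-C: 2 × 335 = 670
    C-H: 8 × 426 = 3408
    C=C: 1 × 626 = 626
    H-Br: 1 × 374 = 374
    Σ(broken) = 5078 kJ
  Bonds formed (products):
    C-Br: 1 × 283 = 283
    C-C: 3 × 335 = 1005
    C-H: 9 × 426 = 3834
    Σ(formed) = 5122 kJ
  ΔH_1 = 5078 − 5122 = −44 kJ
Reaction 2:
  Bonds broken (reactants):
    N-H: 4 × 399 = 1596
    N-N: 1 × 166 = 166
    O=O: 1 × 512 = 512
    Σ(broken) = 2274 kJ
  Bonds formed (products):
    N≡N: 1 × 922 = 922
    O-H: 4 × 448 = 1792
    Σ(formed) = 2714 kJ
  ΔH_2 = 2274 − 2714 = −440 kJ
ΔH_1 − ΔH_2 = +396 kJ, so reaction 2 has the more negative ΔH; |ΔH_1 − ΔH_2| = 396 kJ.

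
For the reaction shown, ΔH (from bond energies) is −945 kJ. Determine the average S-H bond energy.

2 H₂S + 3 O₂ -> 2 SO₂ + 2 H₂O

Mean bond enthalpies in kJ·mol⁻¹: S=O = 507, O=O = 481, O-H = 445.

D(S-H) ≈ 355 kJ/mol

Let D be the S-H bond energy.
Σ(broken) = 3×481 + 4×D = 1443 + 4D
Σ(formed) = 4×445 + 4×507 = 3808
ΔH = Σ(broken) − Σ(formed) = (1443 + 4D) − (3808) = −2365 + 4D
Setting this equal to −945 kJ gives 4D = 1420, so D = 355 kJ/mol.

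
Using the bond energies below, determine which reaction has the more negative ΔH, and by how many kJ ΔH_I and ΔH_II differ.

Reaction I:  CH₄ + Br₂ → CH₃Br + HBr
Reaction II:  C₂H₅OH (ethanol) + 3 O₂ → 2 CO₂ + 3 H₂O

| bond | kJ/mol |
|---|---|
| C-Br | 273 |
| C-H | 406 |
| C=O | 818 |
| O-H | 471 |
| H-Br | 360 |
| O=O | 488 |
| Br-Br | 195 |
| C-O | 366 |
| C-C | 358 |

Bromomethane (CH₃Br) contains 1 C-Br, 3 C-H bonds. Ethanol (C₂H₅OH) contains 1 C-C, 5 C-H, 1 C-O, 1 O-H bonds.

Reaction I:
  Bonds broken (reactants):
    Br-Br: 1 × 195 = 195
    C-H: 4 × 406 = 1624
    Σ(broken) = 1819 kJ
  Bonds formed (products):
    C-Br: 1 × 273 = 273
    C-H: 3 × 406 = 1218
    H-Br: 1 × 360 = 360
    Σ(formed) = 1851 kJ
  ΔH_I = 1819 − 1851 = −32 kJ
Reaction II:
  Bonds broken (reactants):
    C-C: 1 × 358 = 358
    C-H: 5 × 406 = 2030
    C-O: 1 × 366 = 366
    O-H: 1 × 471 = 471
    O=O: 3 × 488 = 1464
    Σ(broken) = 4689 kJ
  Bonds formed (products):
    C=O: 4 × 818 = 3272
    O-H: 6 × 471 = 2826
    Σ(formed) = 6098 kJ
  ΔH_II = 4689 − 6098 = −1409 kJ
ΔH_I − ΔH_II = +1377 kJ, so reaction II has the more negative ΔH; |ΔH_I − ΔH_II| = 1377 kJ.

Reaction II, by 1377 kJ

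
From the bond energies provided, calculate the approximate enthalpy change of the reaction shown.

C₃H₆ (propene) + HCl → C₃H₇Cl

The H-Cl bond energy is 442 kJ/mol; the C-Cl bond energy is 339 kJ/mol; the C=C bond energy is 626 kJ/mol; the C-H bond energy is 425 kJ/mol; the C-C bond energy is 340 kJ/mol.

Bonds broken (reactants):
  C-C: 1 × 340 = 340
  C-H: 6 × 425 = 2550
  C=C: 1 × 626 = 626
  H-Cl: 1 × 442 = 442
  Σ(broken) = 3958 kJ
Bonds formed (products):
  C-C: 2 × 340 = 680
  C-Cl: 1 × 339 = 339
  C-H: 7 × 425 = 2975
  Σ(formed) = 3994 kJ
ΔH = Σ(broken) − Σ(formed) = 3958 − 3994 = −36 kJ

ΔH ≈ −36 kJ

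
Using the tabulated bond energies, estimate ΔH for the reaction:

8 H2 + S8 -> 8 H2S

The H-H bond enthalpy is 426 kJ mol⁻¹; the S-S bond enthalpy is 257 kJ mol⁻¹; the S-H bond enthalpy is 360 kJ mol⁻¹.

ΔH ≈ −296 kJ

Bonds broken (reactants):
  H-H: 8 × 426 = 3408
  S-S: 8 × 257 = 2056
  Σ(broken) = 5464 kJ
Bonds formed (products):
  S-H: 16 × 360 = 5760
  Σ(formed) = 5760 kJ
ΔH = Σ(broken) − Σ(formed) = 5464 − 5760 = −296 kJ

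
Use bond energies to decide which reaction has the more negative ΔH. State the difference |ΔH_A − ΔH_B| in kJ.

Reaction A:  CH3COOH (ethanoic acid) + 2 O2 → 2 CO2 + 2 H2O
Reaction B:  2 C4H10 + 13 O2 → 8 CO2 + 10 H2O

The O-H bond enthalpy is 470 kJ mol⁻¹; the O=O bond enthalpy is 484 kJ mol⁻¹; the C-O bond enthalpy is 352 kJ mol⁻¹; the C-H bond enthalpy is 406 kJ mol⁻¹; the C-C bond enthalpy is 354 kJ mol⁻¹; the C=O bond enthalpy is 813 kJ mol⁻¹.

Reaction B, by 4915 kJ

Reaction A:
  Bonds broken (reactants):
    C-C: 1 × 354 = 354
    C-H: 3 × 406 = 1218
    C-O: 1 × 352 = 352
    C=O: 1 × 813 = 813
    O-H: 1 × 470 = 470
    O=O: 2 × 484 = 968
    Σ(broken) = 4175 kJ
  Bonds formed (products):
    C=O: 4 × 813 = 3252
    O-H: 4 × 470 = 1880
    Σ(formed) = 5132 kJ
  ΔH_A = 4175 − 5132 = −957 kJ
Reaction B:
  Bonds broken (reactants):
    C-C: 6 × 354 = 2124
    C-H: 20 × 406 = 8120
    O=O: 13 × 484 = 6292
    Σ(broken) = 16536 kJ
  Bonds formed (products):
    C=O: 16 × 813 = 13008
    O-H: 20 × 470 = 9400
    Σ(formed) = 22408 kJ
  ΔH_B = 16536 − 22408 = −5872 kJ
ΔH_A − ΔH_B = +4915 kJ, so reaction B has the more negative ΔH; |ΔH_A − ΔH_B| = 4915 kJ.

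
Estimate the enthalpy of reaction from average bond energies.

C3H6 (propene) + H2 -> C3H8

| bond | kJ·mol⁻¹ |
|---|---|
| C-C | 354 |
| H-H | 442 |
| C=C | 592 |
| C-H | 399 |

ΔH ≈ −118 kJ

Bonds broken (reactants):
  C-C: 1 × 354 = 354
  C-H: 6 × 399 = 2394
  C=C: 1 × 592 = 592
  H-H: 1 × 442 = 442
  Σ(broken) = 3782 kJ
Bonds formed (products):
  C-C: 2 × 354 = 708
  C-H: 8 × 399 = 3192
  Σ(formed) = 3900 kJ
ΔH = Σ(broken) − Σ(formed) = 3782 − 3900 = −118 kJ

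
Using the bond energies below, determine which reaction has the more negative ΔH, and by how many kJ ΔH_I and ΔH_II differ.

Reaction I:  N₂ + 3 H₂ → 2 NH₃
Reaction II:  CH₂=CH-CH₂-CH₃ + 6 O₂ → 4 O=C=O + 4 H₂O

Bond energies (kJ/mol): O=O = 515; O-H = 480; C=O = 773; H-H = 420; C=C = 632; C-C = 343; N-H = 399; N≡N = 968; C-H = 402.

Reaction II, by 2234 kJ

Reaction I:
  Bonds broken (reactants):
    H-H: 3 × 420 = 1260
    N≡N: 1 × 968 = 968
    Σ(broken) = 2228 kJ
  Bonds formed (products):
    N-H: 6 × 399 = 2394
    Σ(formed) = 2394 kJ
  ΔH_I = 2228 − 2394 = −166 kJ
Reaction II:
  Bonds broken (reactants):
    C-C: 2 × 343 = 686
    C-H: 8 × 402 = 3216
    C=C: 1 × 632 = 632
    O=O: 6 × 515 = 3090
    Σ(broken) = 7624 kJ
  Bonds formed (products):
    C=O: 8 × 773 = 6184
    O-H: 8 × 480 = 3840
    Σ(formed) = 10024 kJ
  ΔH_II = 7624 − 10024 = −2400 kJ
ΔH_I − ΔH_II = +2234 kJ, so reaction II has the more negative ΔH; |ΔH_I − ΔH_II| = 2234 kJ.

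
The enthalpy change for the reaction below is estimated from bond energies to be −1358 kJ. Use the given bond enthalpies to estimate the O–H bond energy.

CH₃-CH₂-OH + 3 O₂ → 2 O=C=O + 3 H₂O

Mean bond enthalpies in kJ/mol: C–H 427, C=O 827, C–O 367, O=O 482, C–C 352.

D(O–H) ≈ 470 kJ/mol

Let D be the O–H bond energy.
Σ(broken) = 1×352 + 5×427 + 1×367 + 1×D + 3×482 = 4300 + D
Σ(formed) = 4×827 + 6×D = 3308 + 6D
ΔH = Σ(broken) − Σ(formed) = (4300 + D) − (3308 + 6D) = +992 − 5D
Setting this equal to −1358 kJ gives 5D = 2350, so D = 470 kJ/mol.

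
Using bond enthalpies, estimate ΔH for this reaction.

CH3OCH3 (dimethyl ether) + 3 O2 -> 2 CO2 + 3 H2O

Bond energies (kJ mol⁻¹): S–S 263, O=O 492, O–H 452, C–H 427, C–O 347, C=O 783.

ΔH ≈ −1112 kJ

Bonds broken (reactants):
  C–H: 6 × 427 = 2562
  C–O: 2 × 347 = 694
  O=O: 3 × 492 = 1476
  Σ(broken) = 4732 kJ
Bonds formed (products):
  C=O: 4 × 783 = 3132
  O–H: 6 × 452 = 2712
  Σ(formed) = 5844 kJ
ΔH = Σ(broken) − Σ(formed) = 4732 − 5844 = −1112 kJ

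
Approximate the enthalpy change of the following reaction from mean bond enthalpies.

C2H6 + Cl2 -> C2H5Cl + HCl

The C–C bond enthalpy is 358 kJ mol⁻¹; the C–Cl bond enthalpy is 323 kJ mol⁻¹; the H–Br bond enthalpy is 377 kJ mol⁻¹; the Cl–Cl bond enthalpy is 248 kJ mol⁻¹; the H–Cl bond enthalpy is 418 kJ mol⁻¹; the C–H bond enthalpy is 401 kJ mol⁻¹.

ΔH ≈ −92 kJ

Bonds broken (reactants):
  C–C: 1 × 358 = 358
  C–H: 6 × 401 = 2406
  Cl–Cl: 1 × 248 = 248
  Σ(broken) = 3012 kJ
Bonds formed (products):
  C–C: 1 × 358 = 358
  C–Cl: 1 × 323 = 323
  C–H: 5 × 401 = 2005
  H–Cl: 1 × 418 = 418
  Σ(formed) = 3104 kJ
ΔH = Σ(broken) − Σ(formed) = 3012 − 3104 = −92 kJ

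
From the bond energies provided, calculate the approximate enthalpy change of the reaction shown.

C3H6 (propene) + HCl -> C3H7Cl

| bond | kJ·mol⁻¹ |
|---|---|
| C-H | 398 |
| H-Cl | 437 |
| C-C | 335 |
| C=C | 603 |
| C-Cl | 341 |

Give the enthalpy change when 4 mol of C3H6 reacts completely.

ΔH = −136 kJ

Bonds broken (reactants):
  C-C: 1 × 335 = 335
  C-H: 6 × 398 = 2388
  C=C: 1 × 603 = 603
  H-Cl: 1 × 437 = 437
  Σ(broken) = 3763 kJ
Bonds formed (products):
  C-C: 2 × 335 = 670
  C-Cl: 1 × 341 = 341
  C-H: 7 × 398 = 2786
  Σ(formed) = 3797 kJ
ΔH = Σ(broken) − Σ(formed) = 3763 − 3797 = −34 kJ
For 4× the reaction as written: 4 × (−34) = −136 kJ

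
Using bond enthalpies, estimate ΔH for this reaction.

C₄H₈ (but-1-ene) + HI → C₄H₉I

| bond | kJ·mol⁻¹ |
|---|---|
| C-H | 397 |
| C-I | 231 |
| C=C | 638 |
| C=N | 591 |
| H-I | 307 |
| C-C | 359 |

ΔH ≈ −42 kJ

Bonds broken (reactants):
  C-C: 2 × 359 = 718
  C-H: 8 × 397 = 3176
  C=C: 1 × 638 = 638
  H-I: 1 × 307 = 307
  Σ(broken) = 4839 kJ
Bonds formed (products):
  C-C: 3 × 359 = 1077
  C-H: 9 × 397 = 3573
  C-I: 1 × 231 = 231
  Σ(formed) = 4881 kJ
ΔH = Σ(broken) − Σ(formed) = 4839 − 4881 = −42 kJ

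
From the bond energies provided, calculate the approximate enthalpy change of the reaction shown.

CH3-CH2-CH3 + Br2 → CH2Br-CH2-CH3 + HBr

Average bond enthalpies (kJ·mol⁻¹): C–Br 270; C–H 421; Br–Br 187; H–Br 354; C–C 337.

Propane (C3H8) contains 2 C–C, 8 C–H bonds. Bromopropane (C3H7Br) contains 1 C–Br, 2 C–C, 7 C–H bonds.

Bonds broken (reactants):
  Br–Br: 1 × 187 = 187
  C–C: 2 × 337 = 674
  C–H: 8 × 421 = 3368
  Σ(broken) = 4229 kJ
Bonds formed (products):
  C–Br: 1 × 270 = 270
  C–C: 2 × 337 = 674
  C–H: 7 × 421 = 2947
  H–Br: 1 × 354 = 354
  Σ(formed) = 4245 kJ
ΔH = Σ(broken) − Σ(formed) = 4229 − 4245 = −16 kJ

ΔH ≈ −16 kJ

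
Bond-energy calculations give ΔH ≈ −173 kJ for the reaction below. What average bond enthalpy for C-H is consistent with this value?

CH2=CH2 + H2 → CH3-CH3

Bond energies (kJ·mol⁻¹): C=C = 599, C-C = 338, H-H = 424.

D(C-H) ≈ 429 kJ/mol

Let D be the C-H bond energy.
Σ(broken) = 4×D + 1×599 + 1×424 = 1023 + 4D
Σ(formed) = 1×338 + 6×D = 338 + 6D
ΔH = Σ(broken) − Σ(formed) = (1023 + 4D) − (338 + 6D) = +685 − 2D
Setting this equal to −173 kJ gives 2D = 858, so D = 429 kJ/mol.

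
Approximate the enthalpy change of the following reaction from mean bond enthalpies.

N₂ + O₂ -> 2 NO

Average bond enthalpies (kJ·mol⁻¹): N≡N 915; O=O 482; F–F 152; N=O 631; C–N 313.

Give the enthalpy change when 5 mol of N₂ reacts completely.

ΔH = +675 kJ

Bonds broken (reactants):
  N≡N: 1 × 915 = 915
  O=O: 1 × 482 = 482
  Σ(broken) = 1397 kJ
Bonds formed (products):
  N=O: 2 × 631 = 1262
  Σ(formed) = 1262 kJ
ΔH = Σ(broken) − Σ(formed) = 1397 − 1262 = +135 kJ
For 5× the reaction as written: 5 × (+135) = +675 kJ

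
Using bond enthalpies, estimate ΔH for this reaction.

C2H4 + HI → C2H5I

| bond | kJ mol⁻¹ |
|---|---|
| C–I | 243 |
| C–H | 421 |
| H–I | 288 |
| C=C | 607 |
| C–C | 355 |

Bonds broken (reactants):
  C–H: 4 × 421 = 1684
  C=C: 1 × 607 = 607
  H–I: 1 × 288 = 288
  Σ(broken) = 2579 kJ
Bonds formed (products):
  C–C: 1 × 355 = 355
  C–H: 5 × 421 = 2105
  C–I: 1 × 243 = 243
  Σ(formed) = 2703 kJ
ΔH = Σ(broken) − Σ(formed) = 2579 − 2703 = −124 kJ

ΔH ≈ −124 kJ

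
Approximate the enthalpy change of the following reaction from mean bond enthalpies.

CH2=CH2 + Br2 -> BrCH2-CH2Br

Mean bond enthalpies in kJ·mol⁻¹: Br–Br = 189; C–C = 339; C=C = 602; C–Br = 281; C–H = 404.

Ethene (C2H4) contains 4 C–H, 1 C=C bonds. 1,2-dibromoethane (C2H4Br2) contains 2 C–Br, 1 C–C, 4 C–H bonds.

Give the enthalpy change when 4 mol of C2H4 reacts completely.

ΔH = −440 kJ

Bonds broken (reactants):
  Br–Br: 1 × 189 = 189
  C–H: 4 × 404 = 1616
  C=C: 1 × 602 = 602
  Σ(broken) = 2407 kJ
Bonds formed (products):
  C–Br: 2 × 281 = 562
  C–C: 1 × 339 = 339
  C–H: 4 × 404 = 1616
  Σ(formed) = 2517 kJ
ΔH = Σ(broken) − Σ(formed) = 2407 − 2517 = −110 kJ
For 4× the reaction as written: 4 × (−110) = −440 kJ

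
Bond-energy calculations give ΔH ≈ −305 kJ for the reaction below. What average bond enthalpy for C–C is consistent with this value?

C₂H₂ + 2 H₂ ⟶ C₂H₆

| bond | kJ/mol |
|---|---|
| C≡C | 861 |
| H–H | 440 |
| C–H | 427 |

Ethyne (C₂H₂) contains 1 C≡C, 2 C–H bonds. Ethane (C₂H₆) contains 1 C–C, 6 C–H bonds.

D(C–C) ≈ 338 kJ/mol

Let D be the C–C bond energy.
Σ(broken) = 1×861 + 2×427 + 2×440 = 2595
Σ(formed) = 1×D + 6×427 = 2562 + D
ΔH = Σ(broken) − Σ(formed) = (2595) − (2562 + D) = +33 − D
Setting this equal to −305 kJ gives D = 338 kJ/mol.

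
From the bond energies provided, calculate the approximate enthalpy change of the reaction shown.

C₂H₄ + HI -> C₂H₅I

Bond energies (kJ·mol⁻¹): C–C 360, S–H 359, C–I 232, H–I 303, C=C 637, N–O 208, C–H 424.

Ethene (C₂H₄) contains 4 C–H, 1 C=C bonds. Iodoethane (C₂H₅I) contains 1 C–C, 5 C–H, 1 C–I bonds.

Bonds broken (reactants):
  C–H: 4 × 424 = 1696
  C=C: 1 × 637 = 637
  H–I: 1 × 303 = 303
  Σ(broken) = 2636 kJ
Bonds formed (products):
  C–C: 1 × 360 = 360
  C–H: 5 × 424 = 2120
  C–I: 1 × 232 = 232
  Σ(formed) = 2712 kJ
ΔH = Σ(broken) − Σ(formed) = 2636 − 2712 = −76 kJ

ΔH ≈ −76 kJ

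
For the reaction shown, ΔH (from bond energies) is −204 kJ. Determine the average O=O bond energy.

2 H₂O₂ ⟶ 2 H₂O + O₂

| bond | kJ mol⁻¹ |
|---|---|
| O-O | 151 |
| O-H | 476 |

Let D be the O=O bond energy.
Σ(broken) = 4×476 + 2×151 = 2206
Σ(formed) = 4×476 + 1×D = 1904 + D
ΔH = Σ(broken) − Σ(formed) = (2206) − (1904 + D) = +302 − D
Setting this equal to −204 kJ gives D = 506 kJ/mol.

D(O=O) ≈ 506 kJ/mol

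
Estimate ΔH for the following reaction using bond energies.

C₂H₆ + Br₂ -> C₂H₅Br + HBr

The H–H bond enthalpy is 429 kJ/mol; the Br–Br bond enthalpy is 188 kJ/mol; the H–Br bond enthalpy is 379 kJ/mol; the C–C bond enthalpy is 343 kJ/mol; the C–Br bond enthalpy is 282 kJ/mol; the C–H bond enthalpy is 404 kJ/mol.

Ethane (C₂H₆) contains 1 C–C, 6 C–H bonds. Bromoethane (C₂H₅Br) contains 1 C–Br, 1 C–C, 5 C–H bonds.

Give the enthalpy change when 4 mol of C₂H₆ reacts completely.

ΔH = −276 kJ

Bonds broken (reactants):
  Br–Br: 1 × 188 = 188
  C–C: 1 × 343 = 343
  C–H: 6 × 404 = 2424
  Σ(broken) = 2955 kJ
Bonds formed (products):
  C–Br: 1 × 282 = 282
  C–C: 1 × 343 = 343
  C–H: 5 × 404 = 2020
  H–Br: 1 × 379 = 379
  Σ(formed) = 3024 kJ
ΔH = Σ(broken) − Σ(formed) = 2955 − 3024 = −69 kJ
For 4× the reaction as written: 4 × (−69) = −276 kJ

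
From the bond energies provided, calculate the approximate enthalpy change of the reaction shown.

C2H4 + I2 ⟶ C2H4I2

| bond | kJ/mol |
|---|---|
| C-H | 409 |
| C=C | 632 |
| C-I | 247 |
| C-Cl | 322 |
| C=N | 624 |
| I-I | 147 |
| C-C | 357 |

Bonds broken (reactants):
  C-H: 4 × 409 = 1636
  C=C: 1 × 632 = 632
  I-I: 1 × 147 = 147
  Σ(broken) = 2415 kJ
Bonds formed (products):
  C-C: 1 × 357 = 357
  C-H: 4 × 409 = 1636
  C-I: 2 × 247 = 494
  Σ(formed) = 2487 kJ
ΔH = Σ(broken) − Σ(formed) = 2415 − 2487 = −72 kJ

ΔH ≈ −72 kJ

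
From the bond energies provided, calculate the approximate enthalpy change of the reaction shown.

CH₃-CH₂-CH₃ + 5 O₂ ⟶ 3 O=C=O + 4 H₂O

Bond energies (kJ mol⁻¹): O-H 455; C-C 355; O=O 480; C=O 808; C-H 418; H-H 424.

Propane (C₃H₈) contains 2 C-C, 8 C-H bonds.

ΔH ≈ −2034 kJ

Bonds broken (reactants):
  C-C: 2 × 355 = 710
  C-H: 8 × 418 = 3344
  O=O: 5 × 480 = 2400
  Σ(broken) = 6454 kJ
Bonds formed (products):
  C=O: 6 × 808 = 4848
  O-H: 8 × 455 = 3640
  Σ(formed) = 8488 kJ
ΔH = Σ(broken) − Σ(formed) = 6454 − 8488 = −2034 kJ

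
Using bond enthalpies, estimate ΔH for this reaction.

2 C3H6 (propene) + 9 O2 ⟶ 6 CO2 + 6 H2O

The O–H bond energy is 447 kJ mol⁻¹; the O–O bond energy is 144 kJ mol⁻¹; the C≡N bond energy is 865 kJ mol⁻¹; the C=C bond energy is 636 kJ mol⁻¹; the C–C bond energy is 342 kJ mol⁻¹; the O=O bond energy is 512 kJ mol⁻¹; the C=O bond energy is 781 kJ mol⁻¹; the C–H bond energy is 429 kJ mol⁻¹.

ΔH ≈ −3024 kJ

Bonds broken (reactants):
  C–C: 2 × 342 = 684
  C–H: 12 × 429 = 5148
  C=C: 2 × 636 = 1272
  O=O: 9 × 512 = 4608
  Σ(broken) = 11712 kJ
Bonds formed (products):
  C=O: 12 × 781 = 9372
  O–H: 12 × 447 = 5364
  Σ(formed) = 14736 kJ
ΔH = Σ(broken) − Σ(formed) = 11712 − 14736 = −3024 kJ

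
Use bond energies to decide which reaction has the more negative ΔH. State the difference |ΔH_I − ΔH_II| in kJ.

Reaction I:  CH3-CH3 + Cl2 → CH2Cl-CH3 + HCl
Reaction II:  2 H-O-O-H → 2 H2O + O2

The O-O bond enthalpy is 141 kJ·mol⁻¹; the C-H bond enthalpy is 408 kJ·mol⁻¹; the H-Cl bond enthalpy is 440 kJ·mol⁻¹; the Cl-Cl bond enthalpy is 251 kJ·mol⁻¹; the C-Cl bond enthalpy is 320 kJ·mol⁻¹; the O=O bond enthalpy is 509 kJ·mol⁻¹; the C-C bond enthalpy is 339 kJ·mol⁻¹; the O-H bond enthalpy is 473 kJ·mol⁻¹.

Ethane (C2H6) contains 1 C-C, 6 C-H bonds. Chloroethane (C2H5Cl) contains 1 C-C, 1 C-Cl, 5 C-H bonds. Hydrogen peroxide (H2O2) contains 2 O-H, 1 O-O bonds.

Reaction I:
  Bonds broken (reactants):
    C-C: 1 × 339 = 339
    C-H: 6 × 408 = 2448
    Cl-Cl: 1 × 251 = 251
    Σ(broken) = 3038 kJ
  Bonds formed (products):
    C-C: 1 × 339 = 339
    C-Cl: 1 × 320 = 320
    C-H: 5 × 408 = 2040
    H-Cl: 1 × 440 = 440
    Σ(formed) = 3139 kJ
  ΔH_I = 3038 − 3139 = −101 kJ
Reaction II:
  Bonds broken (reactants):
    O-H: 4 × 473 = 1892
    O-O: 2 × 141 = 282
    Σ(broken) = 2174 kJ
  Bonds formed (products):
    O-H: 4 × 473 = 1892
    O=O: 1 × 509 = 509
    Σ(formed) = 2401 kJ
  ΔH_II = 2174 − 2401 = −227 kJ
ΔH_I − ΔH_II = +126 kJ, so reaction II has the more negative ΔH; |ΔH_I − ΔH_II| = 126 kJ.

Reaction II, by 126 kJ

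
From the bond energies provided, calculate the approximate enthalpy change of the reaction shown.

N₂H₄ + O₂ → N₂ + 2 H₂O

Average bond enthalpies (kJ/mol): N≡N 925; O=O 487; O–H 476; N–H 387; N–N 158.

Bonds broken (reactants):
  N–H: 4 × 387 = 1548
  N–N: 1 × 158 = 158
  O=O: 1 × 487 = 487
  Σ(broken) = 2193 kJ
Bonds formed (products):
  N≡N: 1 × 925 = 925
  O–H: 4 × 476 = 1904
  Σ(formed) = 2829 kJ
ΔH = Σ(broken) − Σ(formed) = 2193 − 2829 = −636 kJ

ΔH ≈ −636 kJ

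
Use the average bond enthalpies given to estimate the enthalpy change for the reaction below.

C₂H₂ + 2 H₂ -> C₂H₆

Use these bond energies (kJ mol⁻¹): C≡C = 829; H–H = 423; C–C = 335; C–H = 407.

ΔH ≈ −288 kJ

Bonds broken (reactants):
  C≡C: 1 × 829 = 829
  C–H: 2 × 407 = 814
  H–H: 2 × 423 = 846
  Σ(broken) = 2489 kJ
Bonds formed (products):
  C–C: 1 × 335 = 335
  C–H: 6 × 407 = 2442
  Σ(formed) = 2777 kJ
ΔH = Σ(broken) − Σ(formed) = 2489 − 2777 = −288 kJ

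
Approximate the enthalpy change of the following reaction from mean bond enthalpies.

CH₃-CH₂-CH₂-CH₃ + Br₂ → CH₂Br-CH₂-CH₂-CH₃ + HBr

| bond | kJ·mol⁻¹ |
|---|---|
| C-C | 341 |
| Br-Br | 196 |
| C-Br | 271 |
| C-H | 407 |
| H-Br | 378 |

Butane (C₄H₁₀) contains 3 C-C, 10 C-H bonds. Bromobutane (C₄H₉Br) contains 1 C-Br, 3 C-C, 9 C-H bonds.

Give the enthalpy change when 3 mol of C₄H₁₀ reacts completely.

Bonds broken (reactants):
  Br-Br: 1 × 196 = 196
  C-C: 3 × 341 = 1023
  C-H: 10 × 407 = 4070
  Σ(broken) = 5289 kJ
Bonds formed (products):
  C-Br: 1 × 271 = 271
  C-C: 3 × 341 = 1023
  C-H: 9 × 407 = 3663
  H-Br: 1 × 378 = 378
  Σ(formed) = 5335 kJ
ΔH = Σ(broken) − Σ(formed) = 5289 − 5335 = −46 kJ
For 3× the reaction as written: 3 × (−46) = −138 kJ

ΔH = −138 kJ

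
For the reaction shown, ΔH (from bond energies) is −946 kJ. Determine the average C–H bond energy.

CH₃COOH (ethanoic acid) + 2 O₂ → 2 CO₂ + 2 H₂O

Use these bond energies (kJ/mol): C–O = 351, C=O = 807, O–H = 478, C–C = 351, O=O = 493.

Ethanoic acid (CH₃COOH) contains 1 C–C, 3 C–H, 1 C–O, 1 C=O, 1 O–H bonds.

Let D be the C–H bond energy.
Σ(broken) = 1×351 + 3×D + 1×351 + 1×807 + 1×478 + 2×493 = 2973 + 3D
Σ(formed) = 4×807 + 4×478 = 5140
ΔH = Σ(broken) − Σ(formed) = (2973 + 3D) − (5140) = −2167 + 3D
Setting this equal to −946 kJ gives 3D = 1221, so D = 407 kJ/mol.

D(C–H) ≈ 407 kJ/mol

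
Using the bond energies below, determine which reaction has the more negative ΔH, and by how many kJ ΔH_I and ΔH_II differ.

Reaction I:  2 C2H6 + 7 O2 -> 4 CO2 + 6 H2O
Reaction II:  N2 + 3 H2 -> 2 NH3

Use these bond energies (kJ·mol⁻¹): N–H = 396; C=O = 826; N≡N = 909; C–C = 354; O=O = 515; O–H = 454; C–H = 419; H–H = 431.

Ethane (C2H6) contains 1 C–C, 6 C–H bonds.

Reaction I, by 2541 kJ

Reaction I:
  Bonds broken (reactants):
    C–C: 2 × 354 = 708
    C–H: 12 × 419 = 5028
    O=O: 7 × 515 = 3605
    Σ(broken) = 9341 kJ
  Bonds formed (products):
    C=O: 8 × 826 = 6608
    O–H: 12 × 454 = 5448
    Σ(formed) = 12056 kJ
  ΔH_I = 9341 − 12056 = −2715 kJ
Reaction II:
  Bonds broken (reactants):
    H–H: 3 × 431 = 1293
    N≡N: 1 × 909 = 909
    Σ(broken) = 2202 kJ
  Bonds formed (products):
    N–H: 6 × 396 = 2376
    Σ(formed) = 2376 kJ
  ΔH_II = 2202 − 2376 = −174 kJ
ΔH_I − ΔH_II = −2541 kJ, so reaction I has the more negative ΔH; |ΔH_I − ΔH_II| = 2541 kJ.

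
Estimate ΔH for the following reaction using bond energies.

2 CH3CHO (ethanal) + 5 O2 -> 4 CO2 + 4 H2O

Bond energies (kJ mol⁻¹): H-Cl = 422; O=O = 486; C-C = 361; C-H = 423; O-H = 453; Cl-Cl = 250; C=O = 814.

ΔH ≈ −1972 kJ

Bonds broken (reactants):
  C-C: 2 × 361 = 722
  C-H: 8 × 423 = 3384
  C=O: 2 × 814 = 1628
  O=O: 5 × 486 = 2430
  Σ(broken) = 8164 kJ
Bonds formed (products):
  C=O: 8 × 814 = 6512
  O-H: 8 × 453 = 3624
  Σ(formed) = 10136 kJ
ΔH = Σ(broken) − Σ(formed) = 8164 − 10136 = −1972 kJ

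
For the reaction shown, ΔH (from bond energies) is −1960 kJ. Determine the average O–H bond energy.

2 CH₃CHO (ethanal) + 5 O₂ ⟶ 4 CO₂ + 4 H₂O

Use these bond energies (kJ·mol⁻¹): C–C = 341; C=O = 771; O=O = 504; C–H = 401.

Let D be the O–H bond energy.
Σ(broken) = 2×341 + 8×401 + 2×771 + 5×504 = 7952
Σ(formed) = 8×771 + 8×D = 6168 + 8D
ΔH = Σ(broken) − Σ(formed) = (7952) − (6168 + 8D) = +1784 − 8D
Setting this equal to −1960 kJ gives 8D = 3744, so D = 468 kJ/mol.

D(O–H) ≈ 468 kJ/mol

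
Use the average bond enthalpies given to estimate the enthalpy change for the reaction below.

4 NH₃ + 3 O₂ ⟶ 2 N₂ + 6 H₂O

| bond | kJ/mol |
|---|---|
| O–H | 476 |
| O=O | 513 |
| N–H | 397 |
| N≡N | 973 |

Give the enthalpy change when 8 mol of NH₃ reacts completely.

Bonds broken (reactants):
  N–H: 12 × 397 = 4764
  O=O: 3 × 513 = 1539
  Σ(broken) = 6303 kJ
Bonds formed (products):
  N≡N: 2 × 973 = 1946
  O–H: 12 × 476 = 5712
  Σ(formed) = 7658 kJ
ΔH = Σ(broken) − Σ(formed) = 6303 − 7658 = −1355 kJ
For 2× the reaction as written: 2 × (−1355) = −2710 kJ

ΔH = −2710 kJ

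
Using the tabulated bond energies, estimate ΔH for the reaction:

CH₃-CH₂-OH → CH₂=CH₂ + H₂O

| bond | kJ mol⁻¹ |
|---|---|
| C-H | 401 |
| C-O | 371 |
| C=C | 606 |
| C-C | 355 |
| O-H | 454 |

ΔH ≈ +67 kJ

Bonds broken (reactants):
  C-C: 1 × 355 = 355
  C-H: 5 × 401 = 2005
  C-O: 1 × 371 = 371
  O-H: 1 × 454 = 454
  Σ(broken) = 3185 kJ
Bonds formed (products):
  C-H: 4 × 401 = 1604
  C=C: 1 × 606 = 606
  O-H: 2 × 454 = 908
  Σ(formed) = 3118 kJ
ΔH = Σ(broken) − Σ(formed) = 3185 − 3118 = +67 kJ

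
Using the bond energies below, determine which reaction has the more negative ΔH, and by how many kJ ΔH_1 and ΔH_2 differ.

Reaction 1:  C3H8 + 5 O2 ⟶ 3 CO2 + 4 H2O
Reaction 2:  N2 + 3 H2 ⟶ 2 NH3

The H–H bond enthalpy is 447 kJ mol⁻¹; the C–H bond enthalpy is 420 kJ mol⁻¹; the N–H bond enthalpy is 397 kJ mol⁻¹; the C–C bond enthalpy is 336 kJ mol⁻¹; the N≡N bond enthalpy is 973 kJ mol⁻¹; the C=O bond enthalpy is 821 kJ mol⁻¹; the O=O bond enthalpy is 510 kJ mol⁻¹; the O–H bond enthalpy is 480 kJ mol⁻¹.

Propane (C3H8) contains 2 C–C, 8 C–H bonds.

Reaction 1, by 2116 kJ

Reaction 1:
  Bonds broken (reactants):
    C–C: 2 × 336 = 672
    C–H: 8 × 420 = 3360
    O=O: 5 × 510 = 2550
    Σ(broken) = 6582 kJ
  Bonds formed (products):
    C=O: 6 × 821 = 4926
    O–H: 8 × 480 = 3840
    Σ(formed) = 8766 kJ
  ΔH_1 = 6582 − 8766 = −2184 kJ
Reaction 2:
  Bonds broken (reactants):
    H–H: 3 × 447 = 1341
    N≡N: 1 × 973 = 973
    Σ(broken) = 2314 kJ
  Bonds formed (products):
    N–H: 6 × 397 = 2382
    Σ(formed) = 2382 kJ
  ΔH_2 = 2314 − 2382 = −68 kJ
ΔH_1 − ΔH_2 = −2116 kJ, so reaction 1 has the more negative ΔH; |ΔH_1 − ΔH_2| = 2116 kJ.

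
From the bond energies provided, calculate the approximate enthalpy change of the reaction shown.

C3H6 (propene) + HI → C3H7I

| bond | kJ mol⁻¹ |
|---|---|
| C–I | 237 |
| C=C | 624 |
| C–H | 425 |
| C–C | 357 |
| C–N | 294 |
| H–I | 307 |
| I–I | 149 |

ΔH ≈ −88 kJ

Bonds broken (reactants):
  C–C: 1 × 357 = 357
  C–H: 6 × 425 = 2550
  C=C: 1 × 624 = 624
  H–I: 1 × 307 = 307
  Σ(broken) = 3838 kJ
Bonds formed (products):
  C–C: 2 × 357 = 714
  C–H: 7 × 425 = 2975
  C–I: 1 × 237 = 237
  Σ(formed) = 3926 kJ
ΔH = Σ(broken) − Σ(formed) = 3838 − 3926 = −88 kJ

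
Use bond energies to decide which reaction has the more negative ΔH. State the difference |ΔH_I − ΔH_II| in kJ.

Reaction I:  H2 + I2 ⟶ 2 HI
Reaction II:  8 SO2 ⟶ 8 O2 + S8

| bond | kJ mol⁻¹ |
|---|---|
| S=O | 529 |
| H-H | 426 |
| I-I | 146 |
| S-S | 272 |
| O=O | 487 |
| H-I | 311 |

Reaction I:
  Bonds broken (reactants):
    H-H: 1 × 426 = 426
    I-I: 1 × 146 = 146
    Σ(broken) = 572 kJ
  Bonds formed (products):
    H-I: 2 × 311 = 622
    Σ(formed) = 622 kJ
  ΔH_I = 572 − 622 = −50 kJ
Reaction II:
  Bonds broken (reactants):
    S=O: 16 × 529 = 8464
    Σ(broken) = 8464 kJ
  Bonds formed (products):
    O=O: 8 × 487 = 3896
    S-S: 8 × 272 = 2176
    Σ(formed) = 6072 kJ
  ΔH_II = 8464 − 6072 = +2392 kJ
ΔH_I − ΔH_II = −2442 kJ, so reaction I has the more negative ΔH; |ΔH_I − ΔH_II| = 2442 kJ.

Reaction I, by 2442 kJ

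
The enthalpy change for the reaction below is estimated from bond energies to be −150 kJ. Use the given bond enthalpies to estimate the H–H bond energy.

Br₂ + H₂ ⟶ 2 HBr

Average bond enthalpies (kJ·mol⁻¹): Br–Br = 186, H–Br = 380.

Let D be the H–H bond energy.
Σ(broken) = 1×186 + 1×D = 186 + D
Σ(formed) = 2×380 = 760
ΔH = Σ(broken) − Σ(formed) = (186 + D) − (760) = −574 + D
Setting this equal to −150 kJ gives D = 424 kJ/mol.

D(H–H) ≈ 424 kJ/mol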